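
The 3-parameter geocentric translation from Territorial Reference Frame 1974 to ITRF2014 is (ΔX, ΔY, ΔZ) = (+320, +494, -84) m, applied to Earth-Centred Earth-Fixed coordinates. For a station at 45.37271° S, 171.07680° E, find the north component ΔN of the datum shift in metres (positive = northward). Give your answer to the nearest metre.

ΔN = -229 m

At φ = -45.37271°, λ = 171.07680°: sin φ = -0.711692, cos φ = 0.702492, sin λ = 0.155110, cos λ = -0.987897.
ΔN = −sin φ cos λ·ΔX − sin φ sin λ·ΔY + cos φ·ΔZ = −(-0.711692)(-0.987897)(320) − (-0.711692)(0.155110)(494) + (0.702492)(-84) = -229.46 m.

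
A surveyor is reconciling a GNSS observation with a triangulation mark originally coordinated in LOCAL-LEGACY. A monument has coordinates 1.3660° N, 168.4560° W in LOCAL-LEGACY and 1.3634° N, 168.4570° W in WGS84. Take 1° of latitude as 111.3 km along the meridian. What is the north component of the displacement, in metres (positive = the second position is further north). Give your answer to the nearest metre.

Δφ = 1.3634° − 1.3660° = -0.0026°; Δλ = -168.4570° − -168.4560° = -0.0010°.
ΔN = Δφ × 111300 = -289.4 m; ΔE = Δλ × 111300 × cos(1.3660°) = -0.0010 × 111300 × 0.999716 = -111.3 m.

ΔN = -289 m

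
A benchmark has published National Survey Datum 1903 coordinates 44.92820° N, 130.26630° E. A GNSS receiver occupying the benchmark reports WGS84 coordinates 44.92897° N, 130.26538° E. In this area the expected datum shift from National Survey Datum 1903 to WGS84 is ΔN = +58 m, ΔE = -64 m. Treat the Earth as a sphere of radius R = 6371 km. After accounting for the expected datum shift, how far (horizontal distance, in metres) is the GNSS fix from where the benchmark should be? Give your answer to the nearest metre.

Observed coordinate differences: Δφ = +0.00077°, Δλ = -0.00092°.
Converting to metres (1° lat = 111195 m, cos φ = 0.707992): observed ΔN = 85.6 m, observed ΔE = -72.4 m.
Subtracting the expected shift leaves a residual of 85.6 − (58) = 27.6 m north and -72.4 − (-64) = -8.4 m east.
Residual distance = √(27.6² + (-8.4)²) = 28.9 m.

29 m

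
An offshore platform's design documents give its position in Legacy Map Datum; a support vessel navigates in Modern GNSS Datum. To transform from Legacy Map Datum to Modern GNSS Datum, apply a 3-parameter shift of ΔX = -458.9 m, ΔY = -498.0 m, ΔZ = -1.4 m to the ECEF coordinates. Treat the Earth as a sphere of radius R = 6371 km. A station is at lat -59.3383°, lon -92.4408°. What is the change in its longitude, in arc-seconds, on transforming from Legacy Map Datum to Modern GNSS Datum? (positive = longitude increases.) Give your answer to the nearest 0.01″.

Δλ = -27.76″

sin φ = -0.860193, cos φ = 0.509968, sin λ = -0.999093, cos λ = -0.042587.
East component: ΔE = −sin λ·ΔX + cos λ·ΔY = −(-0.999093)(-458.9) + (-0.042587)(-498.0) = -437.28 m.
1° of latitude spans πR/180 = 111195 m; at latitude φ, 1° of longitude spans that × cos φ = 56705.9 m, so Δλ = -437.28 / 56705.9 × 3600 = -27.761″.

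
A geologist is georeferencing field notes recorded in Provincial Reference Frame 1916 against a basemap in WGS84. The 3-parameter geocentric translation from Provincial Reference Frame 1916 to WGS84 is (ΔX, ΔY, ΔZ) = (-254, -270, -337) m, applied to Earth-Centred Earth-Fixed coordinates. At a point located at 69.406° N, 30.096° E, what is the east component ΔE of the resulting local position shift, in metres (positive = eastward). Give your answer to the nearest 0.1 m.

ΔE = -106.2 m

At φ = 69.406°, λ = 30.096°: sin φ = 0.936096, cos φ = 0.351744, sin λ = 0.501450, cos λ = 0.865186.
ΔE = −sin λ·ΔX + cos λ·ΔY = −(0.501450)·(-254) + (0.865186)·(-270) = -106.23 m.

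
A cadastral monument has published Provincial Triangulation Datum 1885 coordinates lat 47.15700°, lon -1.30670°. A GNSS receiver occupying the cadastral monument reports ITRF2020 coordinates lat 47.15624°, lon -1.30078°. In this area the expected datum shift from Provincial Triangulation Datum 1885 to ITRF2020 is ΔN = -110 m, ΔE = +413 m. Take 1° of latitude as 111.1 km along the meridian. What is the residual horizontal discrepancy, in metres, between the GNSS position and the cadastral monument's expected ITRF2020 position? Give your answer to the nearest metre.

43 m

Observed coordinate differences: Δφ = -0.00076°, Δλ = +0.00592°.
Converting to metres (1° lat = 111100 m, cos φ = 0.679992): observed ΔN = -84.4 m, observed ΔE = 447.2 m.
Subtracting the expected shift leaves a residual of -84.4 − (-110) = 25.6 m north and 447.2 − (413) = 34.2 m east.
Residual distance = √(25.6² + 34.2²) = 42.7 m.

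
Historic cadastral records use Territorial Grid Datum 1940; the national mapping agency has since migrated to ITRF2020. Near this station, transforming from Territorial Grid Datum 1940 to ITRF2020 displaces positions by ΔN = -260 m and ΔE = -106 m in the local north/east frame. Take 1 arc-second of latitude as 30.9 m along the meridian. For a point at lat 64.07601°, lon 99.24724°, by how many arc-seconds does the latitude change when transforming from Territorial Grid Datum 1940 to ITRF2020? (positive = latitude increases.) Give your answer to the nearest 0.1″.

1″ of latitude = 30.90 m, so Δφ = -260.0 / 30.90 = -8.414″.

Δφ = -8.4″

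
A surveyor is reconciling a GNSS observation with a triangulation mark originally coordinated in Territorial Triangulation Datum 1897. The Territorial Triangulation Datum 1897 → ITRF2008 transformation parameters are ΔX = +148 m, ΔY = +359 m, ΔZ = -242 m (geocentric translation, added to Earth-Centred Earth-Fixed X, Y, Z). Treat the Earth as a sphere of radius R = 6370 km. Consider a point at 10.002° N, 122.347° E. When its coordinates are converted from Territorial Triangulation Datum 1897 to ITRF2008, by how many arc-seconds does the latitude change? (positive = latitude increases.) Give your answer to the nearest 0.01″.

sin φ = 0.173683, cos φ = 0.984802, sin λ = 0.844823, cos λ = -0.535046.
North component: ΔN = −sin φ cos λ·ΔX − sin φ sin λ·ΔY + cos φ·ΔZ = −(0.173683)(-0.535046)(148) − (0.173683)(0.844823)(359) + (0.984802)(-242) = -277.25 m.
1° of latitude spans πR/180 = 111177 m, so Δφ = -277.25 / 111177 × 3600 = -8.977″.

Δφ = -8.98″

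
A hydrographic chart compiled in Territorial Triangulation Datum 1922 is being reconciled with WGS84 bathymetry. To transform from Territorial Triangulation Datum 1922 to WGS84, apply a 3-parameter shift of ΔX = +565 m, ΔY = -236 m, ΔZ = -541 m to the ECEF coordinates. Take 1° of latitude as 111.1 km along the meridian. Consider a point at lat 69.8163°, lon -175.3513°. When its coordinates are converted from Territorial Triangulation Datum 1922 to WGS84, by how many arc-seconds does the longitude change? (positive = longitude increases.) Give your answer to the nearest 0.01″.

sin φ = 0.938591, cos φ = 0.345031, sin λ = -0.081046, cos λ = -0.996710.
East component: ΔE = −sin λ·ΔX + cos λ·ΔY = −(-0.081046)(565) + (-0.996710)(-236) = 281.01 m.
1° of latitude spans 111100 m; at latitude φ, 1° of longitude spans that × cos φ = 38333.0 m, so Δλ = 281.01 / 38333.0 × 3600 = 26.391″.

Δλ = 26.39″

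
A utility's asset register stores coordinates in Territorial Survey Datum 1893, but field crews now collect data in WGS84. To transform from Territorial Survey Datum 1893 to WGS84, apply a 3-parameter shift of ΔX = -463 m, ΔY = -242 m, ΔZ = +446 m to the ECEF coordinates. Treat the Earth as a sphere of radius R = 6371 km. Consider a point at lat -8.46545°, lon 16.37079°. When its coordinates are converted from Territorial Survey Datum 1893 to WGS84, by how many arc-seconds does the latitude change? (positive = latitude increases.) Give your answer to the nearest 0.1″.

Δφ = 11.8″

sin φ = -0.147213, cos φ = 0.989105, sin λ = 0.281852, cos λ = 0.959458.
North component: ΔN = −sin φ cos λ·ΔX − sin φ sin λ·ΔY + cos φ·ΔZ = −(-0.147213)(0.959458)(-463) − (-0.147213)(0.281852)(-242) + (0.989105)(446) = 365.70 m.
1° of latitude spans πR/180 = 111195 m, so Δφ = 365.70 / 111195 × 3600 = 11.840″.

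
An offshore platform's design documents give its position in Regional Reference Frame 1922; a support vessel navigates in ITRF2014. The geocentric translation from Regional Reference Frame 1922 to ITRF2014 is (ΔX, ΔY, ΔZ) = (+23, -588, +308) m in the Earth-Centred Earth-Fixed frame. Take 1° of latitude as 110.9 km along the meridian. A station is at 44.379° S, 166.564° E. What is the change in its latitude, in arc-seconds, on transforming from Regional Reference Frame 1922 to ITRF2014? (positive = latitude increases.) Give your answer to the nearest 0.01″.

sin φ = -0.699401, cos φ = 0.714729, sin λ = 0.232359, cos λ = -0.972630.
North component: ΔN = −sin φ cos λ·ΔX − sin φ sin λ·ΔY + cos φ·ΔZ = −(-0.699401)(-0.972630)(23) − (-0.699401)(0.232359)(-588) + (0.714729)(308) = 108.93 m.
1° of latitude spans 110900 m, so Δφ = 108.93 / 110900 × 3600 = 3.536″.

Δφ = 3.54″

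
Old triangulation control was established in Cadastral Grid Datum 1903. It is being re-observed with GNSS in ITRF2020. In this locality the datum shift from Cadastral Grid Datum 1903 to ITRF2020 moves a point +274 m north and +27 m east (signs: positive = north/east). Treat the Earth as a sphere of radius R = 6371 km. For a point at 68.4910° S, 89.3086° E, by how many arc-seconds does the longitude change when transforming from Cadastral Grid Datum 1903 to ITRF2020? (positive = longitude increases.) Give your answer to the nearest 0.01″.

At latitude -68.4910°, cos φ = 0.366647.
One radian of longitude at latitude φ spans R cos φ, so Δλ = ΔE / (R cos φ) = 27.0 / (6371000 × 0.366647) = 1.1559e-05 rad = 2.384″.

Δλ = 2.38″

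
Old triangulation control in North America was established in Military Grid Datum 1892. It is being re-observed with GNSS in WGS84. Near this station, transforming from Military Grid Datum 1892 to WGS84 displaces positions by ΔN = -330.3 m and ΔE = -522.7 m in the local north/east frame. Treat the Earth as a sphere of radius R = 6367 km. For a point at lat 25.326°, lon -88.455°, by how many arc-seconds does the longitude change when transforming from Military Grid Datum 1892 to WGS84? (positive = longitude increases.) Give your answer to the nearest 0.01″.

At latitude 25.326°, cos φ = 0.903889.
One radian of longitude at latitude φ spans R cos φ, so Δλ = ΔE / (R cos φ) = -522.7 / (6367000 × 0.903889) = -9.0824e-05 rad = -18.734″.

Δλ = -18.73″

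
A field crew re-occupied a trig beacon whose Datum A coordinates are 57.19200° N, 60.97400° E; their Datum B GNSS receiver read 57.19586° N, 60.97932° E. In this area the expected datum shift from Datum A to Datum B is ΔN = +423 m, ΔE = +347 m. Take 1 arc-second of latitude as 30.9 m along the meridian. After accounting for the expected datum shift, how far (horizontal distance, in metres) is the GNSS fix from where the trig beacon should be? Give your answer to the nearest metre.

27 m

Observed coordinate differences: Δφ = +0.00386°, Δλ = +0.00532°.
Converting to metres (1° lat = 111240 m, cos φ = 0.541826): observed ΔN = 429.4 m, observed ΔE = 320.7 m.
Subtracting the expected shift leaves a residual of 429.4 − (423) = 6.4 m north and 320.7 − (347) = -26.3 m east.
Residual distance = √(6.4² + (-26.3)²) = 27.1 m.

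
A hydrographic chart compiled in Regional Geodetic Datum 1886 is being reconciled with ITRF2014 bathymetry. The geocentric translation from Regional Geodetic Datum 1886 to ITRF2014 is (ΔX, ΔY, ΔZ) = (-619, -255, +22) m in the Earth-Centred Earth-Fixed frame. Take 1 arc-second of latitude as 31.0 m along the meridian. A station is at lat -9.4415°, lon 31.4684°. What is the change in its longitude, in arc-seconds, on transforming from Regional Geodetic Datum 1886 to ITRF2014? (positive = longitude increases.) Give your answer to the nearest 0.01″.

sin φ = -0.164041, cos φ = 0.986454, sin λ = 0.522028, cos λ = 0.852928.
East component: ΔE = −sin λ·ΔX + cos λ·ΔY = −(0.522028)(-619) + (0.852928)(-255) = 105.64 m.
1° of latitude spans 3600 × 31.00 = 111600 m; at latitude φ, 1° of longitude spans that × cos φ = 110088.2 m, so Δλ = 105.64 / 110088.2 × 3600 = 3.454″.

Δλ = 3.45″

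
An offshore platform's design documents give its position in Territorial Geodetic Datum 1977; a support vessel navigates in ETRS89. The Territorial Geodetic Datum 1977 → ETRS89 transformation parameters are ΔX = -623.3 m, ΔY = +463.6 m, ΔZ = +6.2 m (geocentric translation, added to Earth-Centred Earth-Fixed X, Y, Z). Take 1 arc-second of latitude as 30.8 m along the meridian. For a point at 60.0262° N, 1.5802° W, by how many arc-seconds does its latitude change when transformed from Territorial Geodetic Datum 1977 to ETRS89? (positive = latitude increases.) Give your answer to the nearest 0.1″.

sin φ = 0.866254, cos φ = 0.499604, sin λ = -0.027576, cos λ = 0.999620.
North component: ΔN = −sin φ cos λ·ΔX − sin φ sin λ·ΔY + cos φ·ΔZ = −(0.866254)(0.999620)(-623.3) − (0.866254)(-0.027576)(463.6) + (0.499604)(6.2) = 553.90 m.
1° of latitude spans 3600 × 30.80 = 110880 m, so Δφ = 553.90 / 110880 × 3600 = 17.984″.

Δφ = 18.0″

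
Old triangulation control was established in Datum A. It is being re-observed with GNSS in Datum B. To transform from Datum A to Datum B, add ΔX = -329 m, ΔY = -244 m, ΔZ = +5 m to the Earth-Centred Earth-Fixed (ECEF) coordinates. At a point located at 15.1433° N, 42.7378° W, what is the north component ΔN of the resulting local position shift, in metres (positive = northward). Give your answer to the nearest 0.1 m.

At φ = 15.1433°, λ = -42.7378°: sin φ = 0.261234, cos φ = 0.965275, sin λ = -0.678644, cos λ = 0.734467.
ΔN = −sin φ cos λ·ΔX − sin φ sin λ·ΔY + cos φ·ΔZ = −(0.261234)(0.734467)(-329) − (0.261234)(-0.678644)(-244) + (0.965275)(5) = 24.69 m.

ΔN = 24.7 m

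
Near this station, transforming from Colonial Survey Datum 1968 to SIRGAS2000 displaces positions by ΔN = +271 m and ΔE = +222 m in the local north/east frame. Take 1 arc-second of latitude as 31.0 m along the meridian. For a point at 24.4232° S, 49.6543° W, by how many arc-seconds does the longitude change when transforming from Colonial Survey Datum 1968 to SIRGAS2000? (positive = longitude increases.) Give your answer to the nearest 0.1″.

At latitude -24.4232°, cos φ = 0.910516.
1″ of longitude at this latitude = 31.00 × cos φ = 28.2260 m, so Δλ = 222.0 / 28.2260 = 7.865″.

Δλ = 7.9″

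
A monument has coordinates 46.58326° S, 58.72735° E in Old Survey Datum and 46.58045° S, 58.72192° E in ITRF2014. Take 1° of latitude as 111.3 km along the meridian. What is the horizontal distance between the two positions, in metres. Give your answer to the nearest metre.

Δφ = -46.58045° − -46.58326° = +0.00281°; Δλ = 58.72192° − 58.72735° = -0.00543°.
ΔN = Δφ × 111300 = 312.8 m; ΔE = Δλ × 111300 × cos(-46.58326°) = -0.00543 × 111300 × 0.687300 = -415.4 m.
Distance = √(ΔE² + ΔN²) = √((-415.4)² + 312.8²) = 520.0 m.

520 m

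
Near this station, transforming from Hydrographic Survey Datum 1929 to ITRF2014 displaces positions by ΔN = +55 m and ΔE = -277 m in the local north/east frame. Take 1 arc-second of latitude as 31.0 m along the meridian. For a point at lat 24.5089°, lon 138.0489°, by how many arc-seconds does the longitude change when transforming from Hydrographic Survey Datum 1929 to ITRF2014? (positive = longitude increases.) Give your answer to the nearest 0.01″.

Δλ = -9.82″

At latitude 24.5089°, cos φ = 0.909897.
1″ of longitude at this latitude = 31.00 × cos φ = 28.2068 m, so Δλ = -277.0 / 28.2068 = -9.820″.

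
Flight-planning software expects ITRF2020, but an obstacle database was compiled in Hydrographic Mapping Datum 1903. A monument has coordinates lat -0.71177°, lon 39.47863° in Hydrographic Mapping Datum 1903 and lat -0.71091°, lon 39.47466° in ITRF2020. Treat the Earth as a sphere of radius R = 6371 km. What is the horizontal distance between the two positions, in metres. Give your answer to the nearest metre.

452 m

Δφ = -0.71091° − -0.71177° = +0.00086°; Δλ = 39.47466° − 39.47863° = -0.00397°.
1° along a meridian = πR/180 = 111195 m.
ΔN = Δφ × 111195 = 95.6 m; ΔE = Δλ × 111195 × cos(-0.71177°) = -0.00397 × 111195 × 0.999923 = -441.4 m.
Distance = √(ΔE² + ΔN²) = √((-441.4)² + 95.6²) = 451.6 m.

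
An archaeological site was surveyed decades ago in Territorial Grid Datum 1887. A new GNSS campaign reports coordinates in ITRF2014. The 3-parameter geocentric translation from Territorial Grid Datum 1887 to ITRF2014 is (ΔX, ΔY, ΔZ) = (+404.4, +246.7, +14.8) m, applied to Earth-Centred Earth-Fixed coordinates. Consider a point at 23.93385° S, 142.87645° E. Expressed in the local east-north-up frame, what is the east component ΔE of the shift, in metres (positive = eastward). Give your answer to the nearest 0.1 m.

ΔE = -440.8 m

At φ = -23.93385°, λ = 142.87645°: sin φ = -0.405682, cos φ = 0.914014, sin λ = 0.603536, cos λ = -0.797336.
ΔE = −sin λ·ΔX + cos λ·ΔY = −(0.603536)·(404.4) + (-0.797336)·(246.7) = -440.77 m.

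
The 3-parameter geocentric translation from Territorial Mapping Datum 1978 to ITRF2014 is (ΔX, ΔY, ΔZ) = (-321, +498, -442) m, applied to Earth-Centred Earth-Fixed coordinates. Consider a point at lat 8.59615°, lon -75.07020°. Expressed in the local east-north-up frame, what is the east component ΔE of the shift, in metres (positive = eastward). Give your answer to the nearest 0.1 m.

The local east axis at (φ, λ) is (−sin λ, cos λ, 0), so ΔE = −sin(-75.07020°)·(-321) + cos(-75.07020°)·498 = -181.86 m.

ΔE = -181.9 m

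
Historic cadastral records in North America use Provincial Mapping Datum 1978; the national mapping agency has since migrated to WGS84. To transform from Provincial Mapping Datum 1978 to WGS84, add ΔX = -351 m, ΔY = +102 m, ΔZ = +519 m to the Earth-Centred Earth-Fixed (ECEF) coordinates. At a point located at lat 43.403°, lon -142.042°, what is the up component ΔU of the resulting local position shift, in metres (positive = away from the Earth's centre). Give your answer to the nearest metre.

ΔU = 512 m

At φ = 43.403°, λ = -142.042°: sin φ = 0.687126, cos φ = 0.726539, sin λ = -0.615084, cos λ = -0.788462.
ΔU = cos φ cos λ·ΔX + cos φ sin λ·ΔY + sin φ·ΔZ = (0.726539)(-0.788462)(-351) + (0.726539)(-0.615084)(102) + (0.687126)(519) = 512.11 m.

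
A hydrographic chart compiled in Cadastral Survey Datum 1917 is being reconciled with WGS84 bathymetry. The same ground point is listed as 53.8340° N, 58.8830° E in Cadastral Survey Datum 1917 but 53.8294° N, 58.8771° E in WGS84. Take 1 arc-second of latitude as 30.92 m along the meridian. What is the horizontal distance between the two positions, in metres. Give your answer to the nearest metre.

Δφ = 53.8294° − 53.8340° = -0.0046°; Δλ = 58.8771° − 58.8830° = -0.0059°.
1° of latitude = 3600 × 30.92 = 111312 m.
ΔN = Δφ × 111312 = -512.0 m; ΔE = Δλ × 111312 × cos(53.8340°) = -0.0059 × 111312 × 0.590127 = -387.6 m.
Distance = √(ΔE² + ΔN²) = √((-387.6)² + (-512.0)²) = 642.2 m.

642 m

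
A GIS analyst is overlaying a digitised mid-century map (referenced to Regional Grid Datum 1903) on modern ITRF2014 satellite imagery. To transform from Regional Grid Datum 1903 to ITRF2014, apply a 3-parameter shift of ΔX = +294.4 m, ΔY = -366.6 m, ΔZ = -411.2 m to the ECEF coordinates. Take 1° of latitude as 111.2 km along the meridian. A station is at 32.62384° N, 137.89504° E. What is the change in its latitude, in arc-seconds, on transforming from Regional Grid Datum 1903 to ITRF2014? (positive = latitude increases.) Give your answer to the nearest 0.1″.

Δφ = -3.1″

sin φ = 0.539121, cos φ = 0.842228, sin λ = 0.670491, cos λ = -0.741918.
North component: ΔN = −sin φ cos λ·ΔX − sin φ sin λ·ΔY + cos φ·ΔZ = −(0.539121)(-0.741918)(294.4) − (0.539121)(0.670491)(-366.6) + (0.842228)(-411.2) = -96.05 m.
1° of latitude spans 111200 m, so Δφ = -96.05 / 111200 × 3600 = -3.110″.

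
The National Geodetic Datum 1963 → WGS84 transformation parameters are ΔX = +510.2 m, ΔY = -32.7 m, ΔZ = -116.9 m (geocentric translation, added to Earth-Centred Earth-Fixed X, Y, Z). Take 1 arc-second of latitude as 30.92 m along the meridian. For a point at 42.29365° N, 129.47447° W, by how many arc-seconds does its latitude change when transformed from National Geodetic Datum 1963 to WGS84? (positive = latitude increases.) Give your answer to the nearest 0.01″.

Δφ = 3.71″

sin φ = 0.672931, cos φ = 0.739706, sin λ = -0.771908, cos λ = -0.635734.
North component: ΔN = −sin φ cos λ·ΔX − sin φ sin λ·ΔY + cos φ·ΔZ = −(0.672931)(-0.635734)(510.2) − (0.672931)(-0.771908)(-32.7) + (0.739706)(-116.9) = 114.81 m.
1° of latitude spans 3600 × 30.92 = 111312 m, so Δφ = 114.81 / 111312 × 3600 = 3.713″.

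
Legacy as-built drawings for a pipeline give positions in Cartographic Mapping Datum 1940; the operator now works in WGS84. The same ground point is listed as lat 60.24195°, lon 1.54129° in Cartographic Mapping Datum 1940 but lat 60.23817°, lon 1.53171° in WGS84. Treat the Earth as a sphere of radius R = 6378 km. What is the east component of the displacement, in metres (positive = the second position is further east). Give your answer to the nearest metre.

ΔE = -529 m

Δφ = 60.23817° − 60.24195° = -0.00378°; Δλ = 1.53171° − 1.54129° = -0.00958°.
1° along a meridian = πR/180 = 111317 m.
ΔN = Δφ × 111317 = -420.8 m; ΔE = Δλ × 111317 × cos(60.24195°) = -0.00958 × 111317 × 0.496338 = -529.3 m.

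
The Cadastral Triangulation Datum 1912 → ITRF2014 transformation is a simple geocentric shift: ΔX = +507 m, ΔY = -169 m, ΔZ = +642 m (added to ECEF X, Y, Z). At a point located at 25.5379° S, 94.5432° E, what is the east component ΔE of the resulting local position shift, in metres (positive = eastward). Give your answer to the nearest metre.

ΔE = -492 m

The local east axis at (φ, λ) is (−sin λ, cos λ, 0), so ΔE = −sin(94.5432°)·507 + cos(94.5432°)·(-169) = -492.02 m.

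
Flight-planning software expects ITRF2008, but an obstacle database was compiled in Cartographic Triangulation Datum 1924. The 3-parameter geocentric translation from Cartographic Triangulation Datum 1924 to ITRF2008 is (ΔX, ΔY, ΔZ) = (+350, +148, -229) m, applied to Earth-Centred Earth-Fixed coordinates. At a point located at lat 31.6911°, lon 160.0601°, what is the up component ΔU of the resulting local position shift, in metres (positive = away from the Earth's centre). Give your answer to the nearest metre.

ΔU = -357 m

At φ = 31.6911°, λ = 160.0601°: sin φ = 0.525339, cos φ = 0.850893, sin λ = 0.341034, cos λ = -0.940051.
ΔU = cos φ cos λ·ΔX + cos φ sin λ·ΔY + sin φ·ΔZ = (0.850893)(-0.940051)(350) + (0.850893)(0.341034)(148) + (0.525339)(-229) = -357.31 m.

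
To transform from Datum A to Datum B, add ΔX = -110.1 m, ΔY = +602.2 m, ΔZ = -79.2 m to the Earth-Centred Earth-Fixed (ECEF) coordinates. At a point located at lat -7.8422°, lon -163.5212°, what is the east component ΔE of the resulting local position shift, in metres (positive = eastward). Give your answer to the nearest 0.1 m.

The local east axis at (φ, λ) is (−sin λ, cos λ, 0), so ΔE = −sin(-163.5212°)·(-110.1) + cos(-163.5212°)·602.2 = -608.70 m.

ΔE = -608.7 m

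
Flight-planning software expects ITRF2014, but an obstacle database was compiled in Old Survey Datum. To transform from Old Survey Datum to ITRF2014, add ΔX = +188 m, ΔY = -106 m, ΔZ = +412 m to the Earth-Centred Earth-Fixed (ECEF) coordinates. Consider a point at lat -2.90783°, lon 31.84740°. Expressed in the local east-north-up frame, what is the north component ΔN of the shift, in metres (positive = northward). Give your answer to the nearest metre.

At φ = -2.90783°, λ = 31.84740°: sin φ = -0.050729, cos φ = 0.998712, sin λ = 0.527659, cos λ = 0.849456.
ΔN = −sin φ cos λ·ΔX − sin φ sin λ·ΔY + cos φ·ΔZ = −(-0.050729)(0.849456)(188) − (-0.050729)(0.527659)(-106) + (0.998712)(412) = 416.73 m.

ΔN = 417 m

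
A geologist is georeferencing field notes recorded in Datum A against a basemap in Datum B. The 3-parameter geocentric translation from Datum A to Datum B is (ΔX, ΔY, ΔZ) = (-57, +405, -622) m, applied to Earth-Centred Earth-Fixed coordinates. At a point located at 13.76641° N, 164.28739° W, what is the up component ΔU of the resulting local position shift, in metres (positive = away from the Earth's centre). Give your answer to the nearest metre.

At φ = 13.76641°, λ = -164.28739°: sin φ = 0.237964, cos φ = 0.971274, sin λ = -0.270812, cos λ = -0.962632.
ΔU = cos φ cos λ·ΔX + cos φ sin λ·ΔY + sin φ·ΔZ = (0.971274)(-0.962632)(-57) + (0.971274)(-0.270812)(405) + (0.237964)(-622) = -201.25 m.

ΔU = -201 m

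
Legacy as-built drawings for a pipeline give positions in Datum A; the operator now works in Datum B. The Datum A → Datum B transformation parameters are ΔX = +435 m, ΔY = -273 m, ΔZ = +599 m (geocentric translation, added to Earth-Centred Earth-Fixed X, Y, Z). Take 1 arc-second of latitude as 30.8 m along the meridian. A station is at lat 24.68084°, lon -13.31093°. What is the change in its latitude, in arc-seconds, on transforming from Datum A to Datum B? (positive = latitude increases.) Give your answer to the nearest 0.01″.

sin φ = 0.417563, cos φ = 0.908648, sin λ = -0.230235, cos λ = 0.973135.
North component: ΔN = −sin φ cos λ·ΔX − sin φ sin λ·ΔY + cos φ·ΔZ = −(0.417563)(0.973135)(435) − (0.417563)(-0.230235)(-273) + (0.908648)(599) = 341.27 m.
1° of latitude spans 3600 × 30.80 = 110880 m, so Δφ = 341.27 / 110880 × 3600 = 11.080″.

Δφ = 11.08″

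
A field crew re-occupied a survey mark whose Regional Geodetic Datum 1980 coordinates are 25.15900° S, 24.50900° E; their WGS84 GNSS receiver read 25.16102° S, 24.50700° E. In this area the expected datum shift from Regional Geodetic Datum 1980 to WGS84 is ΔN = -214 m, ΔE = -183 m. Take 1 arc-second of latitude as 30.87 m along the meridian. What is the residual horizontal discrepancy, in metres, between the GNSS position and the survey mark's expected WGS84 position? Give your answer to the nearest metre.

Observed coordinate differences: Δφ = -0.00202°, Δλ = -0.00200°.
Converting to metres (1° lat = 111132 m, cos φ = 0.905132): observed ΔN = -224.5 m, observed ΔE = -201.2 m.
Subtracting the expected shift leaves a residual of -224.5 − (-214) = -10.5 m north and -201.2 − (-183) = -18.2 m east.
Residual distance = √((-10.5)² + (-18.2)²) = 21.0 m.

21 m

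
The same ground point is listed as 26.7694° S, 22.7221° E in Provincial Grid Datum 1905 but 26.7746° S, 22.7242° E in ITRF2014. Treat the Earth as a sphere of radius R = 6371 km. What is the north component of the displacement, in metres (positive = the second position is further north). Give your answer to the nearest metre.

ΔN = -578 m

Δφ = -26.7746° − -26.7694° = -0.0052°; Δλ = 22.7242° − 22.7221° = +0.0021°.
1° along a meridian = πR/180 = 111195 m.
ΔN = Δφ × 111195 = -578.2 m; ΔE = Δλ × 111195 × cos(-26.7694°) = +0.0021 × 111195 × 0.892826 = 208.5 m.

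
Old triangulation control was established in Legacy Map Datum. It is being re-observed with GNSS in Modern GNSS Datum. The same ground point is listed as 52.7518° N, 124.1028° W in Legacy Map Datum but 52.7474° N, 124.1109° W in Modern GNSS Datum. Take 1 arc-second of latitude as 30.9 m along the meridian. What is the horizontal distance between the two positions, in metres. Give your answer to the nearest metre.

733 m

Δφ = 52.7474° − 52.7518° = -0.0044°; Δλ = -124.1109° − -124.1028° = -0.0081°.
1° of latitude = 3600 × 30.90 = 111240 m.
ΔN = Δφ × 111240 = -489.5 m; ΔE = Δλ × 111240 × cos(52.7518°) = -0.0081 × 111240 × 0.605269 = -545.4 m.
Distance = √(ΔE² + ΔN²) = √((-545.4)² + (-489.5)²) = 732.8 m.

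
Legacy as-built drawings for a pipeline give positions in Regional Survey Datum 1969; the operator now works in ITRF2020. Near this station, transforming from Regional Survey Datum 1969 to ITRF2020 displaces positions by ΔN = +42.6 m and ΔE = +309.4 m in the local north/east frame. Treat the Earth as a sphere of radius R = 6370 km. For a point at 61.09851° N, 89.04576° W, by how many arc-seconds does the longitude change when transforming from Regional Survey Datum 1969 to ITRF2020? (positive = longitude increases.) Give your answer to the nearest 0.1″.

At latitude 61.09851°, cos φ = 0.483305.
One radian of longitude at latitude φ spans R cos φ, so Δλ = ΔE / (R cos φ) = 309.4 / (6370000 × 0.483305) = 1.0050e-04 rad = 20.729″.

Δλ = 20.7″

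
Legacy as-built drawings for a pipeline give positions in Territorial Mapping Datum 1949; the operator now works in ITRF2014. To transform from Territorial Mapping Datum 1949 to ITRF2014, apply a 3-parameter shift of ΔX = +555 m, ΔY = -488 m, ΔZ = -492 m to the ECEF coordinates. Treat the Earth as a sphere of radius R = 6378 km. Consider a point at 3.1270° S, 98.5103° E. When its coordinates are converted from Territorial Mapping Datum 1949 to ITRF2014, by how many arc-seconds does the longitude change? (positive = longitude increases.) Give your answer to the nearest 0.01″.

Δλ = -15.44″

sin φ = -0.054549, cos φ = 0.998511, sin λ = 0.988989, cos λ = -0.147987.
East component: ΔE = −sin λ·ΔX + cos λ·ΔY = −(0.988989)(555) + (-0.147987)(-488) = -476.67 m.
1° of latitude spans πR/180 = 111317 m; at latitude φ, 1° of longitude spans that × cos φ = 111151.4 m, so Δλ = -476.67 / 111151.4 × 3600 = -15.439″.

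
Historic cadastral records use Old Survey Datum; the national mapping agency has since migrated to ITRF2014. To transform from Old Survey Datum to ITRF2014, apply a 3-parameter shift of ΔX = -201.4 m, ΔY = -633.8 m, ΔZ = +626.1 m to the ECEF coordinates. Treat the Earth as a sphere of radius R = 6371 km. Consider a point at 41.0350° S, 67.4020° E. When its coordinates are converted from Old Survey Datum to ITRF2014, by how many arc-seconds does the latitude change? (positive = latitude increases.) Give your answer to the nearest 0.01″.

sin φ = -0.656520, cos φ = 0.754309, sin λ = 0.923224, cos λ = 0.384263.
North component: ΔN = −sin φ cos λ·ΔX − sin φ sin λ·ΔY + cos φ·ΔZ = −(-0.656520)(0.384263)(-201.4) − (-0.656520)(0.923224)(-633.8) + (0.754309)(626.1) = 37.31 m.
1° of latitude spans πR/180 = 111195 m, so Δφ = 37.31 / 111195 × 3600 = 1.208″.

Δφ = 1.21″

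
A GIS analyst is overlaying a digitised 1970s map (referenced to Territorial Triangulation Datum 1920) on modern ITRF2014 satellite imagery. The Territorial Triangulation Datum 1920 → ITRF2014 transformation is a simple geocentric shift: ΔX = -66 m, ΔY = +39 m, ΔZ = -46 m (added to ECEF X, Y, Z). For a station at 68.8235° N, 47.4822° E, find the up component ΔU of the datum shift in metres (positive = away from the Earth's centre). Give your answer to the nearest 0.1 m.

The local up (radial) axis is (cos φ cos λ, cos φ sin λ, sin φ), giving ΔU = -16.113 + 10.384 − 42.894 = -48.62 m.

ΔU = -48.6 m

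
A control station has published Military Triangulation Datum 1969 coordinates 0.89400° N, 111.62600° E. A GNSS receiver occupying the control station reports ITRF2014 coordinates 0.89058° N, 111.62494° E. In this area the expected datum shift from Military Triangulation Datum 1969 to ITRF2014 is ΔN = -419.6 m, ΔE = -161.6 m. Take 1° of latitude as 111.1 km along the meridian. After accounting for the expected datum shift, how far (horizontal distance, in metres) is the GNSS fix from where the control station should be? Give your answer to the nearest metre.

Observed coordinate differences: Δφ = -0.00342°, Δλ = -0.00106°.
Converting to metres (1° lat = 111100 m, cos φ = 0.999878): observed ΔN = -380.0 m, observed ΔE = -117.8 m.
Subtracting the expected shift leaves a residual of -380.0 − (-419.6) = 39.6 m north and -117.8 − (-161.6) = 43.8 m east.
Residual distance = √(39.6² + 43.8²) = 59.1 m.

59 m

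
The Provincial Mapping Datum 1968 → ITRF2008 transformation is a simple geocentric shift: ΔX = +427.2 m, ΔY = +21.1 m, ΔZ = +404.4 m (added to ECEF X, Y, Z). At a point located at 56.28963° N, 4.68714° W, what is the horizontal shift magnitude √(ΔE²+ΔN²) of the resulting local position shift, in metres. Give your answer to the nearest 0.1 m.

At φ = 56.28963°, λ = -4.68714°: sin φ = 0.831854, cos φ = 0.554995, sin λ = -0.081715, cos λ = 0.996656.
ΔE = −sin λ·ΔX + cos λ·ΔY = −(-0.081715)·(427.2) + (0.996656)·(21.1) = 55.94 m.
ΔN = −sin φ cos λ·ΔX − sin φ sin λ·ΔY + cos φ·ΔZ = −(0.831854)(0.996656)(427.2) − (0.831854)(-0.081715)(21.1) + (0.554995)(404.4) = -128.31 m.
Horizontal magnitude = √(ΔE² + ΔN²) = √(55.94² + (-128.31)²) = 139.97 m.

140.0 m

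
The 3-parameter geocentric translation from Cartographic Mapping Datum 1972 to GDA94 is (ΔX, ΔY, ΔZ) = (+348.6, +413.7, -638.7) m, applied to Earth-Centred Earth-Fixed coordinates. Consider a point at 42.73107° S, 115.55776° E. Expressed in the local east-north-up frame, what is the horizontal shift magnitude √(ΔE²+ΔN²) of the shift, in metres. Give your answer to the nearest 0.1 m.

At φ = -42.73107°, λ = 115.55776°: sin φ = -0.678558, cos φ = 0.734547, sin λ = 0.902151, cos λ = -0.431421.
ΔE = −sin λ·ΔX + cos λ·ΔY = −(0.902151)·(348.6) + (-0.431421)·(413.7) = -492.97 m.
ΔN = −sin φ cos λ·ΔX − sin φ sin λ·ΔY + cos φ·ΔZ = −(-0.678558)(-0.431421)(348.6) − (-0.678558)(0.902151)(413.7) + (0.734547)(-638.7) = -317.95 m.
Horizontal magnitude = √(ΔE² + ΔN²) = √((-492.97)² + (-317.95)²) = 586.61 m.

586.6 m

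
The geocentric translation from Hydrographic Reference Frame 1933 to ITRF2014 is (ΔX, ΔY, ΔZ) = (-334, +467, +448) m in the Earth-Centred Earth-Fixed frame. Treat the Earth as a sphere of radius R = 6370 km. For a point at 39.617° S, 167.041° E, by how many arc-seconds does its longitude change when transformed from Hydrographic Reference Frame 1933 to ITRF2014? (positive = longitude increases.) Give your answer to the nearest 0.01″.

sin φ = -0.637653, cos φ = 0.770324, sin λ = 0.224254, cos λ = -0.974531.
East component: ΔE = −sin λ·ΔX + cos λ·ΔY = −(0.224254)(-334) + (-0.974531)(467) = -380.21 m.
1° of latitude spans πR/180 = 111177 m; at latitude φ, 1° of longitude spans that × cos φ = 85642.7 m, so Δλ = -380.21 / 85642.7 × 3600 = -15.982″.

Δλ = -15.98″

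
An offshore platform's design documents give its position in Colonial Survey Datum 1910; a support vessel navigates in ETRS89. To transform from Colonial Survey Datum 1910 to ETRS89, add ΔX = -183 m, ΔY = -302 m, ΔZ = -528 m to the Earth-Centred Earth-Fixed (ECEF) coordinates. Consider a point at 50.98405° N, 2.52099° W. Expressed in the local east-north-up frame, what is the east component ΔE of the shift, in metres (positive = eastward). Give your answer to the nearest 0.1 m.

ΔE = -309.8 m

The local east axis at (φ, λ) is (−sin λ, cos λ, 0), so ΔE = −sin(-2.52099°)·(-183) + cos(-2.52099°)·(-302) = -309.76 m.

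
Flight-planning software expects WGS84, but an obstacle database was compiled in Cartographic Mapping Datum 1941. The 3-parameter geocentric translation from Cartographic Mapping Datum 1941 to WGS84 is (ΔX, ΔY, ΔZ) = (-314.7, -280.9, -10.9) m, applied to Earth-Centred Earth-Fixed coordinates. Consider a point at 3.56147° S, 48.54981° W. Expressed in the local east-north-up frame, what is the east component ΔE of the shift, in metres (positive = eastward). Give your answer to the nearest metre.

The local east axis at (φ, λ) is (−sin λ, cos λ, 0), so ΔE = −sin(-48.54981°)·(-314.7) + cos(-48.54981°)·(-280.9) = -421.82 m.

ΔE = -422 m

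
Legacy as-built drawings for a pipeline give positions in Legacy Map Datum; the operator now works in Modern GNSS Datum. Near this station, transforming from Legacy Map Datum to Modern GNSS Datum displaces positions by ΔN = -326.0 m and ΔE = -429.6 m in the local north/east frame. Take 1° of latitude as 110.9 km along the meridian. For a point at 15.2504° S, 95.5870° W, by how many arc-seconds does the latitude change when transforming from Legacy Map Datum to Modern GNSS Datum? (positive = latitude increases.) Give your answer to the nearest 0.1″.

1° of latitude = 110.9 km, so Δφ = -326.0 / 110900 = -0.0029396° = -10.583″.

Δφ = -10.6″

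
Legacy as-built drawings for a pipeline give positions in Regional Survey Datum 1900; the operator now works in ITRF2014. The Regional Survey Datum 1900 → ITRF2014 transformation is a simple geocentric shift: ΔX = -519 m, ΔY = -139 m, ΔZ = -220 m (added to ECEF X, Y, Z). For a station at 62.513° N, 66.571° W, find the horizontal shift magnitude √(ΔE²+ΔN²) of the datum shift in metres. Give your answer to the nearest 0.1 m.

At φ = 62.513°, λ = -66.571°: sin φ = 0.887116, cos φ = 0.461547, sin λ = -0.917553, cos λ = 0.397612.
ΔE = −sin λ·ΔX + cos λ·ΔY = −(-0.917553)·(-519) + (0.397612)·(-139) = -531.48 m.
ΔN = −sin φ cos λ·ΔX − sin φ sin λ·ΔY + cos φ·ΔZ = −(0.887116)(0.397612)(-519) − (0.887116)(-0.917553)(-139) + (0.461547)(-220) = -31.62 m.
Horizontal magnitude = √(ΔE² + ΔN²) = √((-531.48)² + (-31.62)²) = 532.42 m.

532.4 m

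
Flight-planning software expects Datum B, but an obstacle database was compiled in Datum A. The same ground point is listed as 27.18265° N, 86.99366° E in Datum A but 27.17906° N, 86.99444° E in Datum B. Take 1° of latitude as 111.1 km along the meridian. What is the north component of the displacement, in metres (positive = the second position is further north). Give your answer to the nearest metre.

ΔN = -399 m

Δφ = 27.17906° − 27.18265° = -0.00359°; Δλ = 86.99444° − 86.99366° = +0.00078°.
ΔN = Δφ × 111100 = -398.8 m; ΔE = Δλ × 111100 × cos(27.18265°) = +0.00078 × 111100 × 0.889555 = 77.1 m.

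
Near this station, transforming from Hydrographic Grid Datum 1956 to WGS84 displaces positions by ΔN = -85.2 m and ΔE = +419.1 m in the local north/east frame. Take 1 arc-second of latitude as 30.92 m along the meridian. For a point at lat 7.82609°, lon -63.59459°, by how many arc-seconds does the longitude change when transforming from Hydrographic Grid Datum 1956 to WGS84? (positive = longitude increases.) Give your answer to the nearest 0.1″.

Δλ = 13.7″

At latitude 7.82609°, cos φ = 0.990686.
1″ of longitude at this latitude = 30.92 × cos φ = 30.6320 m, so Δλ = 419.1 / 30.6320 = 13.682″.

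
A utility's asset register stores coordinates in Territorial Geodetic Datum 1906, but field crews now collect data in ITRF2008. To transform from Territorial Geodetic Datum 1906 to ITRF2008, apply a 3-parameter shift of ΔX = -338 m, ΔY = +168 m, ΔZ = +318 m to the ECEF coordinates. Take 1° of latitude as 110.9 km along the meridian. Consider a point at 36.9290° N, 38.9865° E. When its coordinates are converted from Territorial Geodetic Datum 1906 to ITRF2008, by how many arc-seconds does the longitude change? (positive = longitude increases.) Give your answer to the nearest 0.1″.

Δλ = 13.9″

sin φ = 0.600825, cos φ = 0.799381, sin λ = 0.629137, cos λ = 0.777294.
East component: ΔE = −sin λ·ΔX + cos λ·ΔY = −(0.629137)(-338) + (0.777294)(168) = 343.23 m.
1° of latitude spans 110900 m; at latitude φ, 1° of longitude spans that × cos φ = 88651.3 m, so Δλ = 343.23 / 88651.3 × 3600 = 13.938″.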